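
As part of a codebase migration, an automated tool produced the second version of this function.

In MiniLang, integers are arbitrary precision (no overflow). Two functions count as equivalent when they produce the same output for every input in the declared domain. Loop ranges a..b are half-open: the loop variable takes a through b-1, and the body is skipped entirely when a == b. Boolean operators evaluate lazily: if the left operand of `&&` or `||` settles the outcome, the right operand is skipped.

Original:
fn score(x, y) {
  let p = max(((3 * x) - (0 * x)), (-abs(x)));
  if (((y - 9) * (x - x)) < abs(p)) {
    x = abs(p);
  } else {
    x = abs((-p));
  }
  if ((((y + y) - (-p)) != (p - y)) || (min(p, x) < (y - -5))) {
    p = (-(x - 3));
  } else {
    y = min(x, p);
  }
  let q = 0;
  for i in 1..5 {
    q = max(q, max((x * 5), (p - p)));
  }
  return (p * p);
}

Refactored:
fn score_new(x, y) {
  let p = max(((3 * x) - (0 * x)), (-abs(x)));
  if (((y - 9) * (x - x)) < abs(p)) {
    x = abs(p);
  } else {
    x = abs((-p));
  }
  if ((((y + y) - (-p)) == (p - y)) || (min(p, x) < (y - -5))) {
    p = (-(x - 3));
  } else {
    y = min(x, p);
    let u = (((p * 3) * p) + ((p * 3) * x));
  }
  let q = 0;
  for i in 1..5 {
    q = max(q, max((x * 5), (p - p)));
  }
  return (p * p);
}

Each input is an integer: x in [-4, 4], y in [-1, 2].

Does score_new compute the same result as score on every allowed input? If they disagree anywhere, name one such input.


On input x=2, y=-1, score returns 9 while score_new returns 36.
verdict: not equivalent; witness: x=2, y=-1


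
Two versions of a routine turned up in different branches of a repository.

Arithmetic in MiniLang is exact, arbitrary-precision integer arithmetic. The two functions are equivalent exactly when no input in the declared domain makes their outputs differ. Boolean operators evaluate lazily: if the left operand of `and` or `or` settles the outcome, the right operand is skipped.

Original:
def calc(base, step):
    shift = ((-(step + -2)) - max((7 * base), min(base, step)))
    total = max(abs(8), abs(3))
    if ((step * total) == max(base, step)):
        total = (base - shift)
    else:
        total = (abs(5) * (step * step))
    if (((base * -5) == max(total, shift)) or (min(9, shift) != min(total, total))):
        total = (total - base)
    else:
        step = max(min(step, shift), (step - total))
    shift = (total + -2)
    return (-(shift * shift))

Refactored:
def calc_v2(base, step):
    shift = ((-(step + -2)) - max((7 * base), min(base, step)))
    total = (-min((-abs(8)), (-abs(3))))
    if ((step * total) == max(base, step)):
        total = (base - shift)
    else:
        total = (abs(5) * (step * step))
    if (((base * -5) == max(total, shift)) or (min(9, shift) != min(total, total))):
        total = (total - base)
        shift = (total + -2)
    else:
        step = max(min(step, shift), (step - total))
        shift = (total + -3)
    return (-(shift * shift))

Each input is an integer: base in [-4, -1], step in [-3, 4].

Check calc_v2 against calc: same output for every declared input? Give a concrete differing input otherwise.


Run the pair on base=-4, step=1.
calc: shift becomes 5; next total becomes 8; next ((step * total) == max(base, step)) evaluates to false; next total becomes 5; next (((base * -5) == max(total, shift)) or (min(9, shift) != min(total, total))) evaluates to false; next step becomes 1; next shift becomes 3; next final value -9
calc_v2: shift becomes 5; next total becomes 8; next ((step * total) == max(base, step)) evaluates to false; next total becomes 5; next (((base * -5) == max(total, shift)) or (min(9, shift) != min(total, total))) evaluates to false; next step becomes 1; next shift becomes 2; next final value -4
-9 against -4: the behavior changed.
verdict: not equivalent; witness: base=-4, step=1


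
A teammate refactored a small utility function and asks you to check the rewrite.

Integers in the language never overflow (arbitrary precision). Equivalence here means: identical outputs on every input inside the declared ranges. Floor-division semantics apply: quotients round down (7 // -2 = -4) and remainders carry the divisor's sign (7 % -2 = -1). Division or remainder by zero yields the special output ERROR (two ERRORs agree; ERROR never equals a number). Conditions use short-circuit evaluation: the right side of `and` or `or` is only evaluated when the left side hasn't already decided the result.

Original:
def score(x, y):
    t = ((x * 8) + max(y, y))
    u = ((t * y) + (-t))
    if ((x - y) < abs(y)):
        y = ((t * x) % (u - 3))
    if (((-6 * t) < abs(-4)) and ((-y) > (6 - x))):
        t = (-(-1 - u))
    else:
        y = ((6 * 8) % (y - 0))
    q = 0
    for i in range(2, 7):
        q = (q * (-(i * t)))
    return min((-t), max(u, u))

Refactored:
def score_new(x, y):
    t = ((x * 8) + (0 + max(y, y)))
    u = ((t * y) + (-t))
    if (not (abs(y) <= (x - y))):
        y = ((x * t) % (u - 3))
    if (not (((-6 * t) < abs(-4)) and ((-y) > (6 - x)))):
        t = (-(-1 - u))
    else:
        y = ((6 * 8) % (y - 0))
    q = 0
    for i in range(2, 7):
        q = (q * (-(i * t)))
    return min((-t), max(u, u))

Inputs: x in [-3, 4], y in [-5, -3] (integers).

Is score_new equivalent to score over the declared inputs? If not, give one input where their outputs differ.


Run the pair on x=-3, y=-5.
score: t=-29, then u=174, then ((x - y) < abs(y)) is true, then y=87, then (((-6 * t) < abs(-4)) and ((-y) > (6 - x))) is false, then y=48, then q=0, then (i=2), then q=0, then (i=3), then q=0, then (i=4), then q=0, then (i=5), then q=0, then (i=6), then q=0, then returns 29
score_new: t=-29, then u=174, then (not (abs(y) <= (x - y))) is true, then y=87, then (not (((-6 * t) < abs(-4)) and ((-y) > (6 - x)))) is true, then t=175, then q=0, then (i=2), then q=0, then (i=3), then q=0, then (i=4), then q=0, then (i=5), then q=0, then (i=6), then q=0, then returns -175
29 against -175: the behavior changed.
verdict: not equivalent; witness: x=-3, y=-5


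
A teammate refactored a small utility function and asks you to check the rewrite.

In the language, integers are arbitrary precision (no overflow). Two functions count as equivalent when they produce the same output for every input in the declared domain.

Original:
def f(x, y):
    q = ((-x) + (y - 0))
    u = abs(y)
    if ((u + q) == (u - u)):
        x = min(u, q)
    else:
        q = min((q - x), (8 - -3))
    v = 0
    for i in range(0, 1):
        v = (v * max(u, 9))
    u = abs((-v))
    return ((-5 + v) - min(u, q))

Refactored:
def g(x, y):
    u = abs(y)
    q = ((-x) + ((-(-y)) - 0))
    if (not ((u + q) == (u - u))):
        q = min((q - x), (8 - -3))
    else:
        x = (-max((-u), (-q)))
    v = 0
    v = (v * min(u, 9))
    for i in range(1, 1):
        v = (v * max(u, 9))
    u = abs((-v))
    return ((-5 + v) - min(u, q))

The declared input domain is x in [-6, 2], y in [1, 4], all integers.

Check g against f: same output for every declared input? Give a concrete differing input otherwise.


Although `max(u, 9)` became `min(u, 9)`, no input in the stated domain can expose it.
Tracing x=0, y=2: f: q becomes 2; next u becomes 2; next ((u + q) == (u - u)) evaluates to false; next q becomes 2; next v becomes 0; next at i=0:; next v becomes 0; next u becomes 0; next final value -5 | g: u becomes 2; next q becomes 2; next (not ((u + q) == (u - u))) evaluates to true; next q becomes 2; next v becomes 0; next v becomes 0; next i never enters its loop body; next u becomes 0; next final value -5 — matching result -5.
Every one of the 36 inputs gives matching results.
verdict: equivalent


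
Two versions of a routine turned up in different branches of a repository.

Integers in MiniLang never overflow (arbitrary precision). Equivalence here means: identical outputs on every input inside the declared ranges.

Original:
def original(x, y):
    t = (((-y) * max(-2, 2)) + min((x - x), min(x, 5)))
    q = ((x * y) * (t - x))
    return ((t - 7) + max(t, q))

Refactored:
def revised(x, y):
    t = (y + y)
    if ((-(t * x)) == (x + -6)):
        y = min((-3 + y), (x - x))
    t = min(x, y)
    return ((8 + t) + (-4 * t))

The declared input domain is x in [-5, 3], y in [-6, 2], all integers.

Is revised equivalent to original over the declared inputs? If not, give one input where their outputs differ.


Input x=-5, y=-6: 360 from original versus 26 from revised.
verdict: not equivalent; witness: x=-5, y=-6


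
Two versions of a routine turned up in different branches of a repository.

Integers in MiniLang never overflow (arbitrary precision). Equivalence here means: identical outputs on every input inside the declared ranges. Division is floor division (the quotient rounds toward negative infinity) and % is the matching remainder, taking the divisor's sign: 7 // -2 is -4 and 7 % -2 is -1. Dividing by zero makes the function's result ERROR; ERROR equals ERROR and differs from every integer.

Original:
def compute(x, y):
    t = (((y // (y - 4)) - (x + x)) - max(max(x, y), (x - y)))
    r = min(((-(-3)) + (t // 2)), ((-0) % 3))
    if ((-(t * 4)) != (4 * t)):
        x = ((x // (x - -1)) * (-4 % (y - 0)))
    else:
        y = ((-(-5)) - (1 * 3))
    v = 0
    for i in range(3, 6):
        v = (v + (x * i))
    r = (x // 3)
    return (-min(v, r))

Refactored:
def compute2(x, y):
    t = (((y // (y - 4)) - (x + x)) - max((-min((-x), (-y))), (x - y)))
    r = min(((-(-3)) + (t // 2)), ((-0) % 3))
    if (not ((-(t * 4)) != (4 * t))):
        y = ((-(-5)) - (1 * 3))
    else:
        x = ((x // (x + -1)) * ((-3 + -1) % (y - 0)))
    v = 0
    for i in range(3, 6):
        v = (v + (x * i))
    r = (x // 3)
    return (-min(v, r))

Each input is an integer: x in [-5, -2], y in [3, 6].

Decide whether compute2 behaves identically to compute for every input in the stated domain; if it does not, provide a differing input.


Not equivalent: x=-2, y=3 separates them (-1 vs 0).
compute: t := -2 | r := 0 | ((-(t * 4)) != (4 * t)): true | x := 4 | v := 0 | iter i=3: | v := 12 | iter i=4: | v := 28 | iter i=5: | v := 48 | r := 1 | result -1
compute2: t := -2 | r := 0 | (not ((-(t * 4)) != (4 * t))): false | x := 0 | v := 0 | iter i=3: | v := 0 | iter i=4: | v := 0 | iter i=5: | v := 0 | r := 0 | result 0
verdict: not equivalent; witness: x=-2, y=3


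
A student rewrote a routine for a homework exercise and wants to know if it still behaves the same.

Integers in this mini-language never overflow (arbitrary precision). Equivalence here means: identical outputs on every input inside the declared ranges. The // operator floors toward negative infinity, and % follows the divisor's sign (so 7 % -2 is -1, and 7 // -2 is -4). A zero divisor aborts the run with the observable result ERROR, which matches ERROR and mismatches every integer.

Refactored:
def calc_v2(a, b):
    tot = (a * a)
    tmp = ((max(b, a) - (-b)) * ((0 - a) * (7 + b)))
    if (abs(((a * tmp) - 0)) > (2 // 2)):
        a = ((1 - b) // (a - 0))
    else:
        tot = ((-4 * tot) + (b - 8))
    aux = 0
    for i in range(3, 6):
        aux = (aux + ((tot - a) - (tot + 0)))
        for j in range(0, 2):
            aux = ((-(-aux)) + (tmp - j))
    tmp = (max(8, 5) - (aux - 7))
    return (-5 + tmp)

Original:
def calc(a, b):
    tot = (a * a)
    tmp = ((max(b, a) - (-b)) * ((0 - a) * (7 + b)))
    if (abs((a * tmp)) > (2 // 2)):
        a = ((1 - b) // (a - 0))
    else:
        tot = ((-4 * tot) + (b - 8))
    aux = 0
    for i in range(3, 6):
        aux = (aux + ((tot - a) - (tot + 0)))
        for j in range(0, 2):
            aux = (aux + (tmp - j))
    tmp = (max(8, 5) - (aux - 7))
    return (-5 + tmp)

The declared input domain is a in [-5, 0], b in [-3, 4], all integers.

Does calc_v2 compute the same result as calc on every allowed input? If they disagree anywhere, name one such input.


Comparing the listings, the differences include: constant usage differs, arithmetic usage differs.
Spot check at a=-5, b=3 — calc: tot=25, then tmp=300, then (abs((a * tmp)) > (2 // 2)) is true, then a=0, then aux=0, then (i=3), then aux=0, then (j=0), then aux=300, then (j=1), then aux=599, then (i=4), then aux=599, then (j=0), then aux=899, then (j=1), then aux=1198, then (i=5), then aux=1198, then (j=0), then aux=1498, then (j=1), then aux=1797, then tmp=-1782, then returns -1787. calc_v2: tot=25, then tmp=300, then (abs(((a * tmp) - 0)) > (2 // 2)) is true, then a=0, then aux=0, then (i=3), then aux=0, then (j=0), then aux=300, then (j=1), then aux=599, then (i=4), then aux=599, then (j=0), then aux=899, then (j=1), then aux=1198, then (i=5), then aux=1198, then (j=0), then aux=1498, then (j=1), then aux=1797, then tmp=-1782, then returns -1787. Both give -1787.
Checked all 48 inputs in the declared domain: the outputs agree on every one.
verdict: equivalent


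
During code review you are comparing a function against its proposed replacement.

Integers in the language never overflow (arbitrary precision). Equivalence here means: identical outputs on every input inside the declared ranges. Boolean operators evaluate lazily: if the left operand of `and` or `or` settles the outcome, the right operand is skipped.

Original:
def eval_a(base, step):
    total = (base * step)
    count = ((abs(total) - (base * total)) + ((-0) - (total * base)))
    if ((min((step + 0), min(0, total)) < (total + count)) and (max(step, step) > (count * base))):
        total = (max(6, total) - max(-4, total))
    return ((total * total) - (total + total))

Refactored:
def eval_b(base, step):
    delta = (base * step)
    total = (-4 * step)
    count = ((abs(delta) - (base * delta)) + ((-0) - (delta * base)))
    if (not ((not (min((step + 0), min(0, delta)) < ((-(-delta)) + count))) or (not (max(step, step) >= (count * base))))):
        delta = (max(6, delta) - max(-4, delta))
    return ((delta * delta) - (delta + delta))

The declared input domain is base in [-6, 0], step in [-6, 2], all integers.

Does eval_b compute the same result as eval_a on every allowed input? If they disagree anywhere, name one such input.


Although `(max(step, step) > (count * base))` became `(max(step, step) >= (count * base))`, no input in the stated domain can expose it.
Tracing base=0, step=0: eval_a: total := 0 | count := 0 | ((min((step + 0), min(0, total)) < (total + count)) and (max(step, step) > (count * base))): false | result 0 | eval_b: delta := 0 | total := 0 | count := 0 | (not ((not (min((step + 0), min(0, delta)) < ((-(-delta)) + count))) or (not (max(step, step) >= (count * base))))): false | result 0 — matching result 0.
Across all 63 domain points the two functions coincide.
verdict: equivalent


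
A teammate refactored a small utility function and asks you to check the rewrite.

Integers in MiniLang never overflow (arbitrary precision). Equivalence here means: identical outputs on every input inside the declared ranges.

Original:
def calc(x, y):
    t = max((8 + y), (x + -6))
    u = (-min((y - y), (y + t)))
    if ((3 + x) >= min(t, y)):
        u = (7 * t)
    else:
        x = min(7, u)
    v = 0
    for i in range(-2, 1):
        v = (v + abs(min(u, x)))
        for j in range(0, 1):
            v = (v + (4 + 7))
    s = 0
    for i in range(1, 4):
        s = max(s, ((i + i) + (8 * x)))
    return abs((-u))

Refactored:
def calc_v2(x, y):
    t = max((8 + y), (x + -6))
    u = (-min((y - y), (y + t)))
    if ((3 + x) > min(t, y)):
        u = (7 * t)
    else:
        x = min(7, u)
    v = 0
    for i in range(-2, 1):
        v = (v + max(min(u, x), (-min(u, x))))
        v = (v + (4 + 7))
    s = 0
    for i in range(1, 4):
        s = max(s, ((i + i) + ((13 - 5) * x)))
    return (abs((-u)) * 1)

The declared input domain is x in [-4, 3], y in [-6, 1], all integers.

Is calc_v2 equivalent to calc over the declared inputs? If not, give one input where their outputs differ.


There is a counterexample at x=-4, y=-1: 49 on one side, 0 on the other.
calc: t = 7; u = 0; ((3 + x) >= min(t, y)) -> true; u = 49; v = 0; [i=-2]; v = 4; [j=0]; v = 15; [i=-1]; v = 19; [j=0]; v = 30; [i=0]; v = 34; [j=0]; v = 45; s = 0; [i=1]; s = 0; [i=2]; s = 0; [i=3]; s = 0; return 49
calc_v2: t = 7; u = 0; ((3 + x) > min(t, y)) -> false; x = 0; v = 0; [i=-2]; v = 0; v = 11; [i=-1]; v = 11; v = 22; [i=0]; v = 22; v = 33; s = 0; [i=1]; s = 2; [i=2]; s = 4; [i=3]; s = 6; return 0
verdict: not equivalent; witness: x=-4, y=-1


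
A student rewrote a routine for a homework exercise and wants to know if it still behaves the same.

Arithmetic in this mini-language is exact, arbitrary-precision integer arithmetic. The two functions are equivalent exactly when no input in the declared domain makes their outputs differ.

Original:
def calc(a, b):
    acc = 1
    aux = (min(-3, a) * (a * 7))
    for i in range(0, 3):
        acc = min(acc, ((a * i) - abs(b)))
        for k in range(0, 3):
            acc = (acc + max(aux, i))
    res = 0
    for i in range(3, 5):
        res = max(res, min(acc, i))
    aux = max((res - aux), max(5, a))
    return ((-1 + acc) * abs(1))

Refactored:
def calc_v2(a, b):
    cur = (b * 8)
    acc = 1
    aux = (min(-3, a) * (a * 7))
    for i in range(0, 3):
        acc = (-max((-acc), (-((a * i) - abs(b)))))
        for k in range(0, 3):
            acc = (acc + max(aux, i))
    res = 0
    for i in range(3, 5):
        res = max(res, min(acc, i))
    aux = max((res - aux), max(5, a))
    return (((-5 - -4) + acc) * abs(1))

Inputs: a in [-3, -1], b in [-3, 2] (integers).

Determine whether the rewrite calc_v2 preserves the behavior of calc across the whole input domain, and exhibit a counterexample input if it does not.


This is a faithful refactor — arithmetic usage differs; min/max/abs usage differs; statement counts differ; local variable names differ; constant usage differs, but the computed results match everywhere.
Spot check at a=-1, b=0 — calc: acc=1, then aux=21, then (i=0), then acc=0, then (k=0), then acc=21, then (k=1), then acc=42, then (k=2), then acc=63, then (i=1), then acc=-1, then (k=0), then acc=20, then (k=1), then acc=41, then (k=2), then acc=62, then (i=2), then acc=-2, then (k=0), then acc=19, then (k=1), then acc=40, then (k=2), then acc=61, then res=0, then (i=3), then res=3, then (i=4), then res=4, then aux=5, then returns 60. calc_v2: cur=0, then acc=1, then aux=21, then (i=0), then acc=0, then (k=0), then acc=21, then (k=1), then acc=42, then (k=2), then acc=63, then (i=1), then acc=-1, then (k=0), then acc=20, then (k=1), then acc=41, then (k=2), then acc=62, then (i=2), then acc=-2, then (k=0), then acc=19, then (k=1), then acc=40, then (k=2), then acc=61, then res=0, then (i=3), then res=3, then (i=4), then res=4, then aux=5, then returns 60. Both give 60.
Across all 18 domain points the two functions coincide.
verdict: equivalent


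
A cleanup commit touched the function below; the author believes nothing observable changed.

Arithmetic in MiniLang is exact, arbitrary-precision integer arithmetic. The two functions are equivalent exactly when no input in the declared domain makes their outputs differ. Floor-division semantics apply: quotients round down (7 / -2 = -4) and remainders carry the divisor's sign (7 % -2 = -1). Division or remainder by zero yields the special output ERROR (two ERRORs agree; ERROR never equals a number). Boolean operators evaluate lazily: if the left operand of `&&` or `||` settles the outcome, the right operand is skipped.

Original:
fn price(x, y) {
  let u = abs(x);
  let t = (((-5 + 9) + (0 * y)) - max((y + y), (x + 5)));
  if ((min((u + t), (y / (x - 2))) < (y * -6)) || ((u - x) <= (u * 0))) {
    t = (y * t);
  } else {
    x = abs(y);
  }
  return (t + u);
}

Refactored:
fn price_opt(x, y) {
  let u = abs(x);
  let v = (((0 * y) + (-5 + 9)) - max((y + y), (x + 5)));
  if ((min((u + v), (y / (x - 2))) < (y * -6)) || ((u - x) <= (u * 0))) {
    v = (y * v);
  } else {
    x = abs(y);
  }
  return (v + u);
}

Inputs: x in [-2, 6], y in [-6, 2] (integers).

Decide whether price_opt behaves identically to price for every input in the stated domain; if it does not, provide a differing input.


Comparing the listings, the differences include: local variable names differ.
Tracing x=-1, y=0: price: u=1, then t=0, then ((min((u + t), (y / (x - 2))) < (y * -6)) || ((u - x) <= (u * 0))) is false, then x=0, then returns 1 | price_opt: u=1, then v=0, then ((min((u + v), (y / (x - 2))) < (y * -6)) || ((u - x) <= (u * 0))) is false, then x=0, then returns 1 — matching result 1.
Sweeping the whole domain (81 inputs) finds no disagreement.
verdict: equivalent


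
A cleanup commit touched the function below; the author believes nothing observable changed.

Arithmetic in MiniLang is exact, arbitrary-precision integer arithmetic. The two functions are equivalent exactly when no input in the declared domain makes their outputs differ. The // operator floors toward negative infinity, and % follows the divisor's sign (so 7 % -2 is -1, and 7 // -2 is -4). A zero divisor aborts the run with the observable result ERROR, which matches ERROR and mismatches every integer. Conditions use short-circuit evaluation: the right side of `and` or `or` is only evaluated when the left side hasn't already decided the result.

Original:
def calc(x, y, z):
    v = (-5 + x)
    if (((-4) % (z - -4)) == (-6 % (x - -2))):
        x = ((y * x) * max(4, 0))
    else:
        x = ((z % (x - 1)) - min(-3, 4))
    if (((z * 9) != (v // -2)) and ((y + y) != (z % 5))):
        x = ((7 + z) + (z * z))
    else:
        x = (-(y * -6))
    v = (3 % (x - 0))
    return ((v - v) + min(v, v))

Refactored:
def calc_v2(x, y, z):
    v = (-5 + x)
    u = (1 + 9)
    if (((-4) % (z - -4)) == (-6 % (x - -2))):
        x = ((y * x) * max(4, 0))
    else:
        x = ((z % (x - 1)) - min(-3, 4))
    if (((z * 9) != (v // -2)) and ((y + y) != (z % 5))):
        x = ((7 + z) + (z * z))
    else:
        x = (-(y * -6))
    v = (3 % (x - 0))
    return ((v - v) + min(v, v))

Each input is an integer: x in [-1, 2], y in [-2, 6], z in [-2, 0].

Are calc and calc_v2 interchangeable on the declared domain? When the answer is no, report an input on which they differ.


This is a faithful refactor — local variable names differ; and statement counts differ; and constant usage differs; and arithmetic usage differs, but the computed results match everywhere.
As a probe, take x=2, y=3, z=-2: calc runs v=-3, then (((-4) % (z - -4)) == (-6 % (x - -2))) is false, then x=3, then (((z * 9) != (v // -2)) and ((y + y) != (z % 5))) is true, then x=9, then v=3, then returns 3; calc_v2 runs v=-3, then u=10, then (((-4) % (z - -4)) == (-6 % (x - -2))) is false, then x=3, then (((z * 9) != (v // -2)) and ((y + y) != (z % 5))) is true, then x=9, then v=3, then returns 3; both end at 3.
Every one of the 108 inputs gives matching results.
verdict: equivalent


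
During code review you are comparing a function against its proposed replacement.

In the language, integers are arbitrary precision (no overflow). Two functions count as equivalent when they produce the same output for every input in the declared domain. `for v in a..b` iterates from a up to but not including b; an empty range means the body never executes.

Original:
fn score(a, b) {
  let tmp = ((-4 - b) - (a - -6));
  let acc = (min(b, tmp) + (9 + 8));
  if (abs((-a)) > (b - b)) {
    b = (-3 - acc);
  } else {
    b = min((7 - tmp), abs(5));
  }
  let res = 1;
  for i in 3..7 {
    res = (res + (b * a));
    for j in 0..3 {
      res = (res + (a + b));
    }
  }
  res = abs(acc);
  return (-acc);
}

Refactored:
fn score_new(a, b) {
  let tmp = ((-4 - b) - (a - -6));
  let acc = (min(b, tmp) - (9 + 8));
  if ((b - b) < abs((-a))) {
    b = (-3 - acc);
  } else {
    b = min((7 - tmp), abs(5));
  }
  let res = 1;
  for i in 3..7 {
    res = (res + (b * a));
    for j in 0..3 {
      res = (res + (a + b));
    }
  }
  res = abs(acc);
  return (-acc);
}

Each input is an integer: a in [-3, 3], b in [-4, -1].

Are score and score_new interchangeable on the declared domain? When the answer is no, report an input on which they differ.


Evaluate both at a=-3, b=-4.
score: tmp := -3 | acc := 13 | (abs((-a)) > (b - b)): true | b := -16 | res := 1 | iter i=3: | res := 49 | iter j=0: | res := 30 | iter j=1: | res := 11 | iter j=2: | res := -8 | iter i=4: | res := 40 | iter j=0: | res := 21 | iter j=1: | res := 2 | iter j=2: | res := -17 | iter i=5: | res := 31 | iter j=0: | res := 12 | iter j=1: | res := -7 | iter j=2: | res := -26 | iter i=6: | res := 22 | iter j=0: | res := 3 | iter j=1: | res := -16 | iter j=2: | res := -35 | res := 13 | result -13
score_new: tmp := -3 | acc := -21 | ((b - b) < abs((-a))): true | b := 18 | res := 1 | iter i=3: | res := -53 | iter j=0: | res := -38 | iter j=1: | res := -23 | iter j=2: | res := -8 | iter i=4: | res := -62 | iter j=0: | res := -47 | iter j=1: | res := -32 | iter j=2: | res := -17 | iter i=5: | res := -71 | iter j=0: | res := -56 | iter j=1: | res := -41 | iter j=2: | res := -26 | iter i=6: | res := -80 | iter j=0: | res := -65 | iter j=1: | res := -50 | iter j=2: | res := -35 | res := 21 | result 21
-13 != 21, so the rewrite changes behavior.
verdict: not equivalent; witness: a=-3, b=-4


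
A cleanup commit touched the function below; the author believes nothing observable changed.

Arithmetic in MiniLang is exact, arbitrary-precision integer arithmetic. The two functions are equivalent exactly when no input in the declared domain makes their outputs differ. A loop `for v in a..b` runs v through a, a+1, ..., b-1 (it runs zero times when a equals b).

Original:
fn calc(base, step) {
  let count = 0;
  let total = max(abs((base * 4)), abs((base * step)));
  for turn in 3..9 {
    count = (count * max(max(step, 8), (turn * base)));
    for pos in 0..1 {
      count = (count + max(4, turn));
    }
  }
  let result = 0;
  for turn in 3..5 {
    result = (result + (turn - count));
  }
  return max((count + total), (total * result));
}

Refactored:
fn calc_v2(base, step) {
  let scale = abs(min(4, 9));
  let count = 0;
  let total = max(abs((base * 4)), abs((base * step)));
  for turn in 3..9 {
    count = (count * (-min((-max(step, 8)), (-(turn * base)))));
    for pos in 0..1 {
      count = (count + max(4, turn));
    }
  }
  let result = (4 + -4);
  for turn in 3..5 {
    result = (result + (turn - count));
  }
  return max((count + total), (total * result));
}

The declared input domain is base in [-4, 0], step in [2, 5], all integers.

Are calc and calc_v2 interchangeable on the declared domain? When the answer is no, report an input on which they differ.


Comparing the listings, the differences include: constant usage differs, and local variable names differ, and arithmetic usage differs, and statement counts differ, and min/max/abs usage differs.
One worked example (base=-4, step=4) — calc: count=0, then total=16, then (turn=3), then count=0, then (pos=0), then count=4, then (turn=4), then count=32, then (pos=0), then count=36, then (turn=5), then count=288, then (pos=0), then count=293, then (turn=6), then count=2344, then (pos=0), then count=2350, then (turn=7), then count=18800, then (pos=0), then count=18807, then (turn=8), then count=150456, then (pos=0), then count=150464, then result=0, then (turn=3), then result=-150461, then (turn=4), then result=-300921, then returns 150480; calc_v2: scale=4, then count=0, then total=16, then (turn=3), then count=0, then (pos=0), then count=4, then (turn=4), then count=32, then (pos=0), then count=36, then (turn=5), then count=288, then (pos=0), then count=293, then (turn=6), then count=2344, then (pos=0), then count=2350, then (turn=7), then count=18800, then (pos=0), then count=18807, then (turn=8), then count=150456, then (pos=0), then count=150464, then result=0, then (turn=3), then result=-150461, then (turn=4), then result=-300921, then returns 150480; agreement on 150480.
Every one of the 20 inputs gives matching results.
verdict: equivalent


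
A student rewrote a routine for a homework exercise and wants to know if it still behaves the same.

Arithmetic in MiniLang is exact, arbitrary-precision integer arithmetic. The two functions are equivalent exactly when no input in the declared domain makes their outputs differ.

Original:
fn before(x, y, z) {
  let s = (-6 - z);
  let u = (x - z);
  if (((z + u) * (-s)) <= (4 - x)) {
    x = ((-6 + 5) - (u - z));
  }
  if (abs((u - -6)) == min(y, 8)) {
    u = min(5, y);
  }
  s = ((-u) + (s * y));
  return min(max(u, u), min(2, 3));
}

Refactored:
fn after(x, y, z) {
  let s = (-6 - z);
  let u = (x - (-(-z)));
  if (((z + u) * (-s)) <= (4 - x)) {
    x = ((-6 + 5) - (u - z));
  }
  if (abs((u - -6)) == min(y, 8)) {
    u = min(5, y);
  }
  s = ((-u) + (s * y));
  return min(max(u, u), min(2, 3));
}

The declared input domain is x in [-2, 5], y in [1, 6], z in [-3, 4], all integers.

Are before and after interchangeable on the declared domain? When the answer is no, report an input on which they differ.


The two are interchangeable: same computation, different form, and every declared input agrees.
As a probe, take x=2, y=4, z=-1: before runs s becomes -5; next u becomes 3; next (((z + u) * (-s)) <= (4 - x)) evaluates to false; next (abs((u - -6)) == min(y, 8)) evaluates to false; next s becomes -23; next final value 2; after runs s becomes -5; next u becomes 3; next (((z + u) * (-s)) <= (4 - x)) evaluates to false; next (abs((u - -6)) == min(y, 8)) evaluates to false; next s becomes -23; next final value 2; both end at 2.
Checked all 384 inputs in the declared domain: the outputs agree on every one.
verdict: equivalent


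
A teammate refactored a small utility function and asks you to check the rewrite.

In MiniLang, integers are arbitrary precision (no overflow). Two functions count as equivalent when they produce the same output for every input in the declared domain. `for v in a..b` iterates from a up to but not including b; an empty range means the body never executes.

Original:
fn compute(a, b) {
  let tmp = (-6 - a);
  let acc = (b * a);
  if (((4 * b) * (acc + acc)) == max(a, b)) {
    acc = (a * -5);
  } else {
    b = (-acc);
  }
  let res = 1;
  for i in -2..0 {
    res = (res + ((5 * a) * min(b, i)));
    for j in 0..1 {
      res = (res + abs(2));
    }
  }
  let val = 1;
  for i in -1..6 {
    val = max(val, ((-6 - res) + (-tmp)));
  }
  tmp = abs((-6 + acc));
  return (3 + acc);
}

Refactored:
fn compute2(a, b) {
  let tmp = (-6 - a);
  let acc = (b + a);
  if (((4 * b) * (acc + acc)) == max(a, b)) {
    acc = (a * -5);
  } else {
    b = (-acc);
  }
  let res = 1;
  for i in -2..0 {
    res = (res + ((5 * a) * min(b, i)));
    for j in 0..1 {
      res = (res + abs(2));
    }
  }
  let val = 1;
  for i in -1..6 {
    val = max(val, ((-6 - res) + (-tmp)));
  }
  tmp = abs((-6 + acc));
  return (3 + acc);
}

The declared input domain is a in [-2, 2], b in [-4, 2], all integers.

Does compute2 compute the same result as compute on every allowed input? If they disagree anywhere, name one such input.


At a=-2, b=-4: compute gives 11, compute2 gives -3.
verdict: not equivalent; witness: a=-2, b=-4


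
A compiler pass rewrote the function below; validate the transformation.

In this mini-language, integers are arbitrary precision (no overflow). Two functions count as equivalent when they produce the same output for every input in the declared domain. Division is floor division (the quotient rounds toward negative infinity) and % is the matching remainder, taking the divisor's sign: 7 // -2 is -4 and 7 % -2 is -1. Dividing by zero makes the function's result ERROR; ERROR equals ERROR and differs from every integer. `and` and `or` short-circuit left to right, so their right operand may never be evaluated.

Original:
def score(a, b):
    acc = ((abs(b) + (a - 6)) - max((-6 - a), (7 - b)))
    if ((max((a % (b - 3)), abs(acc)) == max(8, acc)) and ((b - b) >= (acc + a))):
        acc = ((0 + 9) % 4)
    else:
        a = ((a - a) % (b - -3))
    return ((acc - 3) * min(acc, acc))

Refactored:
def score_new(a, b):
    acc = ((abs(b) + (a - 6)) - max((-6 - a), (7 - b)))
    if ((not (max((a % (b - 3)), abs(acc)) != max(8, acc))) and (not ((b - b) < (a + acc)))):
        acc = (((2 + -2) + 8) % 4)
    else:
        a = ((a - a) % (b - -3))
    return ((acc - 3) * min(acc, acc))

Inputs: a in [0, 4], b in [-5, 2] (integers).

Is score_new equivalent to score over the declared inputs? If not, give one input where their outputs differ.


The rewrite breaks on a=1, b=2, where the results are -2 and 0.
score: acc := -8 | ((max((a % (b - 3)), abs(acc)) == max(8, acc)) and ((b - b) >= (acc + a))): true | acc := 1 | result -2
score_new: acc := -8 | ((not (max((a % (b - 3)), abs(acc)) != max(8, acc))) and (not ((b - b) < (a + acc)))): true | acc := 0 | result 0
verdict: not equivalent; witness: a=1, b=2


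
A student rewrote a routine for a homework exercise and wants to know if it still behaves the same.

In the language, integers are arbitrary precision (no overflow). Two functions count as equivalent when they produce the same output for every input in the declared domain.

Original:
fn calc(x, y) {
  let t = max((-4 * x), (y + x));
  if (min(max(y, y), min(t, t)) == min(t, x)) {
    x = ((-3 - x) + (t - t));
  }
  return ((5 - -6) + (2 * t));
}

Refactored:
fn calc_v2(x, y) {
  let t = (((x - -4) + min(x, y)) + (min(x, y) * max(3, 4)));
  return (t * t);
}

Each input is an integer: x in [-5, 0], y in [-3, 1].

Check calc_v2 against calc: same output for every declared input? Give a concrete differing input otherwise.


Try x=-5, y=-3.
calc: t := 20 | (min(max(y, y), min(t, t)) == min(t, x)): false | result 51
calc_v2: t := -26 | result 676
51 != 676, so the rewrite changes behavior.
verdict: not equivalent; witness: x=-5, y=-3


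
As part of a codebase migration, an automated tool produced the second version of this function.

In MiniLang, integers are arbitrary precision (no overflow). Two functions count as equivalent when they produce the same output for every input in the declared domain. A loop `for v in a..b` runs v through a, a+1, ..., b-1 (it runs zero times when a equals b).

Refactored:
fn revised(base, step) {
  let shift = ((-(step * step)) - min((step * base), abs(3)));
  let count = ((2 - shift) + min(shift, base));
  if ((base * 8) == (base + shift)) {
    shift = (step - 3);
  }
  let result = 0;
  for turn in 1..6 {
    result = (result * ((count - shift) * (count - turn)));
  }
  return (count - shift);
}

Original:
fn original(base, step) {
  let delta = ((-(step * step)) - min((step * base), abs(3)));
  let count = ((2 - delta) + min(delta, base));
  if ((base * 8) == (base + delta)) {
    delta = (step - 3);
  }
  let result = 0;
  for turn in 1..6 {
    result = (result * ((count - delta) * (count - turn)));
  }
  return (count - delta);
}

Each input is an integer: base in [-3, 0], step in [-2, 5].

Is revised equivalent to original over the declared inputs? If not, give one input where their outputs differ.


Comparing the listings, the differences include: local variable names differ.
Spot check at base=-2, step=2 — original: delta becomes 0; next count becomes 0; next ((base * 8) == (base + delta)) evaluates to false; next result becomes 0; next at turn=1:; next result becomes 0; next at turn=2:; next result becomes 0; next at turn=3:; next result becomes 0; next at turn=4:; next result becomes 0; next at turn=5:; next result becomes 0; next final value 0. revised: shift becomes 0; next count becomes 0; next ((base * 8) == (base + shift)) evaluates to false; next result becomes 0; next at turn=1:; next result becomes 0; next at turn=2:; next result becomes 0; next at turn=3:; next result becomes 0; next at turn=4:; next result becomes 0; next at turn=5:; next result becomes 0; next final value 0. Both give 0.
An exhaustive pass over the 32 declared inputs shows identical outputs.
verdict: equivalent


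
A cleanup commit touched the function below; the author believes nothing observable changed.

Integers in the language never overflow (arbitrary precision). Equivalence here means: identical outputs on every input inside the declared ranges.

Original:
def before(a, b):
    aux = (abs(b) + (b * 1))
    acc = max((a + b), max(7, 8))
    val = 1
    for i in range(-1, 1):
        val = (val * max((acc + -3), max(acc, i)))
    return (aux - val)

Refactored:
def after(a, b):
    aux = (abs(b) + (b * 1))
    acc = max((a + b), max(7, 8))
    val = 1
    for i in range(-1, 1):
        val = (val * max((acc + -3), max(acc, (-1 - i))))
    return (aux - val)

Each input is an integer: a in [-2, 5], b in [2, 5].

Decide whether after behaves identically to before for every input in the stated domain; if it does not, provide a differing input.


Reading the diff, among the changes: arithmetic usage differs; constant usage differs.
As a probe, take a=-2, b=2: before runs aux := 4 | acc := 8 | val := 1 | iter i=-1: | val := 8 | iter i=0: | val := 64 | result -60; after runs aux := 4 | acc := 8 | val := 1 | iter i=-1: | val := 8 | iter i=0: | val := 64 | result -60; both end at -60.
An exhaustive pass over the 32 declared inputs shows identical outputs.
verdict: equivalent


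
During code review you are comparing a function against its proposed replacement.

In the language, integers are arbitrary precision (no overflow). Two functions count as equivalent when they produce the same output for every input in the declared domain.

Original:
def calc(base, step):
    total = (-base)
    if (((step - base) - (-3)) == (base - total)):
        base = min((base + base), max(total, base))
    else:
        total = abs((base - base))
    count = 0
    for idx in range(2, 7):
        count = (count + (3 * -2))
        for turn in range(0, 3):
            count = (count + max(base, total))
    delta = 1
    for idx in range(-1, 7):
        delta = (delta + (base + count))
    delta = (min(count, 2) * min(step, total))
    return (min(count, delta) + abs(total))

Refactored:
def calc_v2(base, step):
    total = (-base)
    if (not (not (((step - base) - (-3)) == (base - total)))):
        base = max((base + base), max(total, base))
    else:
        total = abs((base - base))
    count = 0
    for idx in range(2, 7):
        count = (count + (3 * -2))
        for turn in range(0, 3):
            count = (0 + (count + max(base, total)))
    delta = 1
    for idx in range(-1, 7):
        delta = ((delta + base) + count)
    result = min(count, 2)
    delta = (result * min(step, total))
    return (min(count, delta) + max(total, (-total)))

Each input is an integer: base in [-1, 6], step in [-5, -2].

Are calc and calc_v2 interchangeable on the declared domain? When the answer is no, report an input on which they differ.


The suspicious edit (`min((base + base), max(total, base))` became `max((base + base), max(total, base))`) never changes the result for any input inside the declared domain.
Spot check at base=0, step=-4 — calc: total becomes 0; next (((step - base) - (-3)) == (base - total)) evaluates to false; next total becomes 0; next count becomes 0; next at idx=2:; next count becomes -6; next at turn=0:; next count becomes -6; next at turn=1:; next count becomes -6; next at turn=2:; next count becomes -6; next at idx=3:; next count becomes -12; next at turn=0:; next count becomes -12; next at turn=1:; next count becomes -12; next at turn=2:; next count becomes -12; next at idx=4:; next count becomes -18; next at turn=0:; next count becomes -18; next at turn=1:; next count becomes -18; next at turn=2:; next count becomes -18; next at idx=5:; next count becomes -24; next at turn=0:; next count becomes -24; next at turn=1:; next count becomes -24; next at turn=2:; next count becomes -24; next at idx=6:; next count becomes -30; next at turn=0:; next count becomes -30; next at turn=1:; next count becomes -30; next at turn=2:; next count becomes -30; next delta becomes 1; next at idx=-1:; next delta becomes -29; next at idx=0:; next delta becomes -59; next at idx=1:; next delta becomes -89; next at idx=2:; next delta becomes -119; next at idx=3:; next delta becomes -149; next at idx=4:; next delta becomes -179; next at idx=5:; next delta becomes -209; next at idx=6:; next delta becomes -239; next delta becomes 120; next final value -30. calc_v2: total becomes 0; next (not (not (((step - base) - (-3)) == (base - total)))) evaluates to false; next total becomes 0; next count becomes 0; next at idx=2:; next count becomes -6; next at turn=0:; next count becomes -6; next at turn=1:; next count becomes -6; next at turn=2:; next count becomes -6; next at idx=3:; next count becomes -12; next at turn=0:; next count becomes -12; next at turn=1:; next count becomes -12; next at turn=2:; next count becomes -12; next at idx=4:; next count becomes -18; next at turn=0:; next count becomes -18; next at turn=1:; next count becomes -18; next at turn=2:; next count becomes -18; next at idx=5:; next count becomes -24; next at turn=0:; next count becomes -24; next at turn=1:; next count becomes -24; next at turn=2:; next count becomes -24; next at idx=6:; next count becomes -30; next at turn=0:; next count becomes -30; next at turn=1:; next count becomes -30; next at turn=2:; next count becomes -30; next delta becomes 1; next at idx=-1:; next delta becomes -29; next at idx=0:; next delta becomes -59; next at idx=1:; next delta becomes -89; next at idx=2:; next delta becomes -119; next at idx=3:; next delta becomes -149; next at idx=4:; next delta becomes -179; next at idx=5:; next delta becomes -209; next at idx=6:; next delta becomes -239; next result becomes -30; next delta becomes 120; next final value -30. Both give -30.
Checked all 32 inputs in the declared domain: the outputs agree on every one.
verdict: equivalent
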